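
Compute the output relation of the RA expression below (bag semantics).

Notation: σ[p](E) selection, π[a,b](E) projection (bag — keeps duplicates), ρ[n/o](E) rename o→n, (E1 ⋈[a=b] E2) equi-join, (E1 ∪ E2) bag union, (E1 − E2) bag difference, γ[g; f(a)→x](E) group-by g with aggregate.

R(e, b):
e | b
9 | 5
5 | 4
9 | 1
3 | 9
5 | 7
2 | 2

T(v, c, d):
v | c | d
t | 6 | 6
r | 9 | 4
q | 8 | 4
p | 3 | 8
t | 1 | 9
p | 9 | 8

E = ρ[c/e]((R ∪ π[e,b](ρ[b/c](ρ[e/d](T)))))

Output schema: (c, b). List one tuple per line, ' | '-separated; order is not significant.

Subexpression sizes:
  R → 6
  T → 6
  ρ[e/d](T) → 6
  ρ[b/c](ρ[e/d](T)) → 6
  π[e,b](ρ[b/c](ρ[e/d](T))) → 6
  (R ∪ π[e,b](ρ[b/c](ρ[e/d](T)))) → 12
  ρ[c/e]((R ∪ π[e,b](ρ[b/c](ρ[e/d](T))))) → 12

== RESULT ==
c | b
2 | 2
3 | 9
4 | 8
4 | 9
5 | 4
5 | 7
6 | 6
8 | 3
8 | 9
9 | 1
9 | 1
9 | 5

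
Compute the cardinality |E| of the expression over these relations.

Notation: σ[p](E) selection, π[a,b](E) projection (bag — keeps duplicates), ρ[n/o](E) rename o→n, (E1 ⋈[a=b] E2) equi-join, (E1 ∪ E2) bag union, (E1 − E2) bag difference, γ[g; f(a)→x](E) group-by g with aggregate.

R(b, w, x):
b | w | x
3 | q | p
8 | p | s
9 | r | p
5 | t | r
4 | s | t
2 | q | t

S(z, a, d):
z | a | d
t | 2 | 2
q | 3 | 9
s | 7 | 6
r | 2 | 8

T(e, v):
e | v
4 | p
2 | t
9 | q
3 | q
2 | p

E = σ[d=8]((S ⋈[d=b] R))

Stepwise |·|:
  S → 4
  R → 6
  (S ⋈[d=b] R) → 3
  σ[d=8]((S ⋈[d=b] R)) → 1

|E| = 1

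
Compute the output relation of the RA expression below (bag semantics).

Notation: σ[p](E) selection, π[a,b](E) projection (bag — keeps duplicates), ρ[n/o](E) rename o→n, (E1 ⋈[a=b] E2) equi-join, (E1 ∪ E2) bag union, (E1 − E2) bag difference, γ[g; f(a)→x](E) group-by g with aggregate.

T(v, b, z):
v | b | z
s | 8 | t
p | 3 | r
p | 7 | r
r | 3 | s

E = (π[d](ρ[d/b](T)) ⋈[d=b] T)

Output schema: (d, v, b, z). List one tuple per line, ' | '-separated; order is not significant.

Stepwise |·|:
  T → 4
  ρ[d/b](T) → 4
  π[d](ρ[d/b](T)) → 4
  T → 4
  (π[d](ρ[d/b](T)) ⋈[d=b] T) → 6

== RESULT ==
d | v | b | z
3 | p | 3 | r
3 | p | 3 | r
3 | r | 3 | s
3 | r | 3 | s
7 | p | 7 | r
8 | s | 8 | t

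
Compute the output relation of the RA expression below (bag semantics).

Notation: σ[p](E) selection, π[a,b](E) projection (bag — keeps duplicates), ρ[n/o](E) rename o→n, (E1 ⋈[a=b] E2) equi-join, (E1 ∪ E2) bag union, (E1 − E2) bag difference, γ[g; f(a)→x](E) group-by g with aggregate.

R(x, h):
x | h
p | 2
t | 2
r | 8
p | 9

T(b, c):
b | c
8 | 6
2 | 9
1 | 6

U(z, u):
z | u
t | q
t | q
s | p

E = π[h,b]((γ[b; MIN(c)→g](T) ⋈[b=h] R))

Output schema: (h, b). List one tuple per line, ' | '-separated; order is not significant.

Row counts bottom-up:
  T → 3
  γ[b; MIN(c)→g](T) → 3
  R → 4
  (γ[b; MIN(c)→g](T) ⋈[b=h] R) → 3
  π[h,b]((γ[b; MIN(c)→g](T) ⋈[b=h] R)) → 3

== RESULT ==
h | b
2 | 2
2 | 2
8 | 8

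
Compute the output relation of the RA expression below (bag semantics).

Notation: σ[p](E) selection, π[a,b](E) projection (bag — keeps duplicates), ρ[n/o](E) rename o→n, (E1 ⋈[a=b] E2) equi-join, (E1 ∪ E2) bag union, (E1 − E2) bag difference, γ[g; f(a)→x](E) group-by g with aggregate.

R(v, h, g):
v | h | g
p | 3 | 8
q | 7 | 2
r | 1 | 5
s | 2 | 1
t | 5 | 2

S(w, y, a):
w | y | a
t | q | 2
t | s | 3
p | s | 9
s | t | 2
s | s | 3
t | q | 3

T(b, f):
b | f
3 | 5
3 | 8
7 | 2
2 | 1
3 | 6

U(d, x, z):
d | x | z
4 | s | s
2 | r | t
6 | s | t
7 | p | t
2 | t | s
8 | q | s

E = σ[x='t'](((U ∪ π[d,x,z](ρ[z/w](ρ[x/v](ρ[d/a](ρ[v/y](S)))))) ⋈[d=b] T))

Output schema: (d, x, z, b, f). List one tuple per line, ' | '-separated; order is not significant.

Subexpression sizes:
  U → 6
  S → 6
  ρ[v/y](S) → 6
  ρ[d/a](ρ[v/y](S)) → 6
  ρ[x/v](ρ[d/a](ρ[v/y](S))) → 6
  ρ[z/w](ρ[x/v](ρ[d/a](ρ[v/y](S)))) → 6
  π[d,x,z](ρ[z/w](ρ[x/v](ρ[d/a](ρ[v/y](S))))) → 6
  (U ∪ π[d,x,z](ρ[z/w](ρ[x/v](ρ[d/a](ρ[v/y](S)))))) → 12
  T → 5
  ((U ∪ π[d,x,z](ρ[z/w](ρ[x/v](ρ[d/a](ρ[v/y](S)))))) ⋈[d=b] T) → 14
  σ[x='t'](((U ∪ π[d,x,z](ρ[z/w](ρ[x/v](ρ[d/a](ρ[v/y](S)))))) ⋈[d=b] T)) → 2

== RESULT ==
d | x | z | b | f
2 | t | s | 2 | 1
2 | t | s | 2 | 1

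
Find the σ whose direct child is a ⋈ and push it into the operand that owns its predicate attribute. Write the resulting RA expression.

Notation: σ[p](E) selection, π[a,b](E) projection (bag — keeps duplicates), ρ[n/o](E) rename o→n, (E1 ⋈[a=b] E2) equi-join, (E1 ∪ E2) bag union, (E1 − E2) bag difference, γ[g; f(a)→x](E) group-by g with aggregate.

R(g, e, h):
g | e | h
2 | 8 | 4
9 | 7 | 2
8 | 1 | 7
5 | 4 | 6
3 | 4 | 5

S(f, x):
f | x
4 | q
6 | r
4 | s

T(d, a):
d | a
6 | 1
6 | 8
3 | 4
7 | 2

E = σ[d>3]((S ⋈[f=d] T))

σ filters on d, owned by the right side.
E' = (S ⋈[f=d] σ[d>3](T))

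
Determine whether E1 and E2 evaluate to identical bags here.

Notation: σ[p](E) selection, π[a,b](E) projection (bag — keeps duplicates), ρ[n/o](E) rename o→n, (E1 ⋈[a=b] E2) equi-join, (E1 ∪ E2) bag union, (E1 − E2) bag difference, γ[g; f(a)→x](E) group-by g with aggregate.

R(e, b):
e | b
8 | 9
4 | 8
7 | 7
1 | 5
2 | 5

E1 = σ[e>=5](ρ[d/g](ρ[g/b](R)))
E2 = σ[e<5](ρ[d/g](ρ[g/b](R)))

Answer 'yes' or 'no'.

E1 row counts bottom-up:
  R → 5
  ρ[g/b](R) → 5
  ρ[d/g](ρ[g/b](R)) → 5
  σ[e>=5](ρ[d/g](ρ[g/b](R))) → 2
E2 row counts bottom-up:
  R → 5
  ρ[g/b](R) → 5
  ρ[d/g](ρ[g/b](R)) → 5
  σ[e<5](ρ[d/g](ρ[g/b](R))) → 3

E1 result:
e | d
7 | 7
8 | 9
E2 result:
e | d
1 | 5
2 | 5
4 | 8
Witness: (8, 9) appears 1× in E1 but 0× in E2.

no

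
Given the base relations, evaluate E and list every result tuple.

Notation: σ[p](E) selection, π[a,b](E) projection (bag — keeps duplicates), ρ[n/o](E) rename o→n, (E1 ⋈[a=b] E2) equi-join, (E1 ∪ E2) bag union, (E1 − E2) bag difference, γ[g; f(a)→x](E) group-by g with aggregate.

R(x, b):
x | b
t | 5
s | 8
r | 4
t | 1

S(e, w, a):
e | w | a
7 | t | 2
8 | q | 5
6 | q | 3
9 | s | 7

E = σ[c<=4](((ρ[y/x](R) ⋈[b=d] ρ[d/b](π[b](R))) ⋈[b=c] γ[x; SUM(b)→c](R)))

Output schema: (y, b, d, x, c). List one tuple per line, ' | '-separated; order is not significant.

Stepwise |·|:
  R → 4
  ρ[y/x](R) → 4
  R → 4
  π[b](R) → 4
  ρ[d/b](π[b](R)) → 4
  (ρ[y/x](R) ⋈[b=d] ρ[d/b](π[b](R))) → 4
  R → 4
  γ[x; SUM(b)→c](R) → 3
  ((ρ[y/x](R) ⋈[b=d] ρ[d/b](π[b](R))) ⋈[b=c] γ[x; SUM(b)→c](R)) → 2
  σ[c<=4](((ρ[y/x](R) ⋈[b=d] ρ[d/b](π[b](R))) ⋈[b=c] γ[x; SUM(b)→c](R))) → 1

== RESULT ==
y | b | d | x | c
r | 4 | 4 | r | 4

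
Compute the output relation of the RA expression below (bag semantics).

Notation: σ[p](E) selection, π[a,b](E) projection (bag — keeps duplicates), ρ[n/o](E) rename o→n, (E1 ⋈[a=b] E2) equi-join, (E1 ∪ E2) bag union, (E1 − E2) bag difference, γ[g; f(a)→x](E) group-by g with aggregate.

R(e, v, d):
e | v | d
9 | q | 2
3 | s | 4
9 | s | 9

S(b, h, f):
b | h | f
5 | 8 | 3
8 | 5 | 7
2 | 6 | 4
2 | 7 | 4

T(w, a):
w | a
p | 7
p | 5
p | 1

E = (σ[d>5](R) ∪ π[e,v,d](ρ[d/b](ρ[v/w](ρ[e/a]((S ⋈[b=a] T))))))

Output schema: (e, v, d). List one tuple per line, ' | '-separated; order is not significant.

Per-node cardinality:
  R → 3
  σ[d>5](R) → 1
  S → 4
  T → 3
  (S ⋈[b=a] T) → 1
  ρ[e/a]((S ⋈[b=a] T)) → 1
  ρ[v/w](ρ[e/a]((S ⋈[b=a] T))) → 1
  ρ[d/b](ρ[v/w](ρ[e/a]((S ⋈[b=a] T)))) → 1
  π[e,v,d](ρ[d/b](ρ[v/w](ρ[e/a]((S ⋈[b=a] T))))) → 1
  (σ[d>5](R) ∪ π[e,v,d](ρ[d/b](ρ[v/w](ρ[e/a]((S ⋈[b=a] T)))))) → 2

== RESULT ==
e | v | d
5 | p | 5
9 | s | 9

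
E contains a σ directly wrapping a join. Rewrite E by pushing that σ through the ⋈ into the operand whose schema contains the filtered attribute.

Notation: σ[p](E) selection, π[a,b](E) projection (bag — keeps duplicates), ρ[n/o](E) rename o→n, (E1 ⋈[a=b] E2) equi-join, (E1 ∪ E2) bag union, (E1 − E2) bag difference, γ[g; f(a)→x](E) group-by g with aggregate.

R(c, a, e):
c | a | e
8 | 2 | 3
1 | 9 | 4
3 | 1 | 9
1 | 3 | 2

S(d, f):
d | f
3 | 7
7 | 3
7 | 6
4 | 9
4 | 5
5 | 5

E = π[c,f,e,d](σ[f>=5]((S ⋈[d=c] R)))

σ filters on f, owned by the left side.
E' = π[c,f,e,d]((σ[f>=5](S) ⋈[d=c] R))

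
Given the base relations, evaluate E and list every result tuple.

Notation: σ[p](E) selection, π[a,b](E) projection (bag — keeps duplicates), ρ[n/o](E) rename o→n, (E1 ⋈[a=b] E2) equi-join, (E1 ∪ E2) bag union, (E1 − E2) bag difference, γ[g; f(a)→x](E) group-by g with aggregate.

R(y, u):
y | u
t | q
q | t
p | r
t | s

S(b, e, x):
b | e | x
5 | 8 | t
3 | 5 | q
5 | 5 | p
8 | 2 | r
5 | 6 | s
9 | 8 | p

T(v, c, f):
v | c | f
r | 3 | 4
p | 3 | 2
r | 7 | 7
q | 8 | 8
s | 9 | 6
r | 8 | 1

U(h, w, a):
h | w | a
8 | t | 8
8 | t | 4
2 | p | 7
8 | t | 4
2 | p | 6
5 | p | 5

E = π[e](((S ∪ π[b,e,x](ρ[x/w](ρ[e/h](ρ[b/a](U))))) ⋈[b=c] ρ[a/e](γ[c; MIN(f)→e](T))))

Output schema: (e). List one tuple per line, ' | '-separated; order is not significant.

Stepwise |·|:
  S → 6
  U → 6
  ρ[b/a](U) → 6
  ρ[e/h](ρ[b/a](U)) → 6
  ρ[x/w](ρ[e/h](ρ[b/a](U))) → 6
  π[b,e,x](ρ[x/w](ρ[e/h](ρ[b/a](U)))) → 6
  (S ∪ π[b,e,x](ρ[x/w](ρ[e/h](ρ[b/a](U))))) → 12
  T → 6
  γ[c; MIN(f)→e](T) → 4
  ρ[a/e](γ[c; MIN(f)→e](T)) → 4
  ((S ∪ π[b,e,x](ρ[x/w](ρ[e/h](ρ[b/a](U))))) ⋈[b=c] ρ[a/e](γ[c; MIN(f)→e](T))) → 5
  π[e](((S ∪ π[b,e,x](ρ[x/w](ρ[e/h](ρ[b/a](U))))) ⋈[b=c] ρ[a/e](γ[c; MIN(f)→e](T)))) → 5

== RESULT ==
e
2
2
5
8
8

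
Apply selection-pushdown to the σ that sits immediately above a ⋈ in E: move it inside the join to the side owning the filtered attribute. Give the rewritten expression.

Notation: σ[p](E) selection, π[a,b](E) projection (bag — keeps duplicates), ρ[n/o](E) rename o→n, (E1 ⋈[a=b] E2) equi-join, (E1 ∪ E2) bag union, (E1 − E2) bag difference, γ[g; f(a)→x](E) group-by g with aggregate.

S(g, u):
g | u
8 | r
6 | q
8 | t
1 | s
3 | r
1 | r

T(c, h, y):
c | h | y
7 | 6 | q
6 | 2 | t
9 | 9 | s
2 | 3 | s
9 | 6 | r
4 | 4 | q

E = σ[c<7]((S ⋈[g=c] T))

σ filters on c, owned by the right side.
E' = (S ⋈[g=c] σ[c<7](T))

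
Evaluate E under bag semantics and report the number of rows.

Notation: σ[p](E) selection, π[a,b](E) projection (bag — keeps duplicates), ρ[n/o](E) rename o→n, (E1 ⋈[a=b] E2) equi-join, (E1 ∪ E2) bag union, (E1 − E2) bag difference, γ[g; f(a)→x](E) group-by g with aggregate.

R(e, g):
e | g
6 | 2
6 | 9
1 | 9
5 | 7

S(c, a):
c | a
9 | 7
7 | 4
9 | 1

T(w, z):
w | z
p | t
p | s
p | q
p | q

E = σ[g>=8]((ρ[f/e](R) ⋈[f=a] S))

Stepwise |·|:
  R → 4
  ρ[f/e](R) → 4
  S → 3
  (ρ[f/e](R) ⋈[f=a] S) → 1
  σ[g>=8]((ρ[f/e](R) ⋈[f=a] S)) → 1

|E| = 1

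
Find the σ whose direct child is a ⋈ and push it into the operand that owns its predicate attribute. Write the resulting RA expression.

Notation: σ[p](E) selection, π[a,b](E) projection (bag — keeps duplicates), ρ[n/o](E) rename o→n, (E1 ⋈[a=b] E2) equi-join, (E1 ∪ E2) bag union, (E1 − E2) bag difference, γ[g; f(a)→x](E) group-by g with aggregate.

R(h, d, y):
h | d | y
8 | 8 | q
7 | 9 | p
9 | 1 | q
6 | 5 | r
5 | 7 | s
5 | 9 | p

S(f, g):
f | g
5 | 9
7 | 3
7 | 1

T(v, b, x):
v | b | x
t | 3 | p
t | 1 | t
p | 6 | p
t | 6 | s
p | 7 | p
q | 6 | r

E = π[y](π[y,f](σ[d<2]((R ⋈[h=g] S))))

σ filters on d, owned by the left side.
E' = π[y](π[y,f]((σ[d<2](R) ⋈[h=g] S)))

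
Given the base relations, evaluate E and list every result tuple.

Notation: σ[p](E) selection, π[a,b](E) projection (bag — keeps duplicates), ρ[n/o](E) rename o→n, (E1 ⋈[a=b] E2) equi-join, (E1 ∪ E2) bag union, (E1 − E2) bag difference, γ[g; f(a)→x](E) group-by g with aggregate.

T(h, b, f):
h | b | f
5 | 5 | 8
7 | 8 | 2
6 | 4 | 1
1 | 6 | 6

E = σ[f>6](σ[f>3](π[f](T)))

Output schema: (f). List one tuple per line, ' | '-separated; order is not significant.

Per-node cardinality:
  T → 4
  π[f](T) → 4
  σ[f>3](π[f](T)) → 2
  σ[f>6](σ[f>3](π[f](T))) → 1

== RESULT ==
f
8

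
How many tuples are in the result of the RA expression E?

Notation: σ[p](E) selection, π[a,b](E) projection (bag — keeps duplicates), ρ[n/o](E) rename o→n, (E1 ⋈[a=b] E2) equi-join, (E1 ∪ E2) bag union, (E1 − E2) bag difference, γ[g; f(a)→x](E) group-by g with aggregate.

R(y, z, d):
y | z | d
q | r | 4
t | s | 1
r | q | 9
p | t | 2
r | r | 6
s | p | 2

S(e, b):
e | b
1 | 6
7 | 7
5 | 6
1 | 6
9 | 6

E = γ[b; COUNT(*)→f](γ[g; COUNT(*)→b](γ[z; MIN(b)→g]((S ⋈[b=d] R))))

Row counts bottom-up:
  S → 5
  R → 6
  (S ⋈[b=d] R) → 4
  γ[z; MIN(b)→g]((S ⋈[b=d] R)) → 1
  γ[g; COUNT(*)→b](γ[z; MIN(b)→g]((S ⋈[b=d] R))) → 1
  γ[b; COUNT(*)→f](γ[g; COUNT(*)→b](γ[z; MIN(b)→g]((S ⋈[b=d] R)))) → 1

|E| = 1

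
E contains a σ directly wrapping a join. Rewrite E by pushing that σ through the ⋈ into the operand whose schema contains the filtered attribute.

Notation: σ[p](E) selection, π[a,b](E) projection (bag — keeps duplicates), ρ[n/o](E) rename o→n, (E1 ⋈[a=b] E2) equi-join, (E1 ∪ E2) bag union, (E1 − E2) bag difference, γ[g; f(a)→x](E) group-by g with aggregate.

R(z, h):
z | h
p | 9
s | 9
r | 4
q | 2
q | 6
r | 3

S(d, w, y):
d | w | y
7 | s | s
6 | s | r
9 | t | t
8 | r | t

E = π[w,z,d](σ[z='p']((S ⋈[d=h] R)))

σ filters on z, owned by the right side.
E' = π[w,z,d]((S ⋈[d=h] σ[z='p'](R)))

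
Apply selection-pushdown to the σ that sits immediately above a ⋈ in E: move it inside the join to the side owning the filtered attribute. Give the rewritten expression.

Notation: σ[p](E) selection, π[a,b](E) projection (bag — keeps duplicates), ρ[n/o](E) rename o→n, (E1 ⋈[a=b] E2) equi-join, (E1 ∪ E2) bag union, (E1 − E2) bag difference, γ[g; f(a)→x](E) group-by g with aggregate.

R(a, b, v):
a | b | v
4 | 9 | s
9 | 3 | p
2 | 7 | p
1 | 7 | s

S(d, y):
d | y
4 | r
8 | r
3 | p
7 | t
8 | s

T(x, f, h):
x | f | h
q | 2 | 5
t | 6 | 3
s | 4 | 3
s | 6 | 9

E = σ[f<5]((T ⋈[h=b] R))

σ filters on f, owned by the left side.
E' = (σ[f<5](T) ⋈[h=b] R)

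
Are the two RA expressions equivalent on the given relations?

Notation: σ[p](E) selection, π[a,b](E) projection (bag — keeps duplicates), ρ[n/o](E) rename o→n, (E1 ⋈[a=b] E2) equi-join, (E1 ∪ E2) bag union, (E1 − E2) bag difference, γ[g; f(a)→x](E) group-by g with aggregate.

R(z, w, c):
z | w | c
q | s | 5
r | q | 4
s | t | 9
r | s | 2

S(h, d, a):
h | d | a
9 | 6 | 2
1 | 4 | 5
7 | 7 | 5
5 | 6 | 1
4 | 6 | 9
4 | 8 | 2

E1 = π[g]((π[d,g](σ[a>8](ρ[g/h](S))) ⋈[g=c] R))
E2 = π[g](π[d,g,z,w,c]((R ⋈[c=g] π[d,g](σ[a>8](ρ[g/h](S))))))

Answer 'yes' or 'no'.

E1 row counts bottom-up:
  S → 6
  ρ[g/h](S) → 6
  σ[a>8](ρ[g/h](S)) → 1
  π[d,g](σ[a>8](ρ[g/h](S))) → 1
  R → 4
  (π[d,g](σ[a>8](ρ[g/h](S))) ⋈[g=c] R) → 1
  π[g]((π[d,g](σ[a>8](ρ[g/h](S))) ⋈[g=c] R)) → 1
E2 row counts bottom-up:
  R → 4
  S → 6
  ρ[g/h](S) → 6
  σ[a>8](ρ[g/h](S)) → 1
  π[d,g](σ[a>8](ρ[g/h](S))) → 1
  (R ⋈[c=g] π[d,g](σ[a>8](ρ[g/h](S)))) → 1
  π[d,g,z,w,c]((R ⋈[c=g] π[d,g](σ[a>8](ρ[g/h](S))))) → 1
  π[g](π[d,g,z,w,c]((R ⋈[c=g] π[d,g](σ[a>8](ρ[g/h](S)))))) → 1

E1 and E2 produce the same multiset:
g
4

yes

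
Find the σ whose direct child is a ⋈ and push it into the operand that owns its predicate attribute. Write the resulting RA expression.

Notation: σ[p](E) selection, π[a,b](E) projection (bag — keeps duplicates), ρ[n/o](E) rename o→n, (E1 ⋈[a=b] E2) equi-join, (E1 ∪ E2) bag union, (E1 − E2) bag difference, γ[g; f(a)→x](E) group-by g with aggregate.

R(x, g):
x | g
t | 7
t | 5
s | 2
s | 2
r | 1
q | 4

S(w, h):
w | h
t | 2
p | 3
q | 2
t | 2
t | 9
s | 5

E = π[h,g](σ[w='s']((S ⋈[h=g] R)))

σ filters on w, owned by the left side.
E' = π[h,g]((σ[w='s'](S) ⋈[h=g] R))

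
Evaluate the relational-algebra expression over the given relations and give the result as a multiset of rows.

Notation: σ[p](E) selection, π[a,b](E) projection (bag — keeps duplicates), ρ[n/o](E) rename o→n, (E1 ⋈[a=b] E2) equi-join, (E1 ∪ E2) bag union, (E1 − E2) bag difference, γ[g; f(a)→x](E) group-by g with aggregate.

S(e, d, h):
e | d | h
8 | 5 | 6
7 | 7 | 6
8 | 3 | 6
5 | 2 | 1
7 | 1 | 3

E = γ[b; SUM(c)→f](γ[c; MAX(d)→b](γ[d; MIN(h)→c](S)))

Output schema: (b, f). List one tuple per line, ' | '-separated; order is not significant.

Stepwise |·|:
  S → 5
  γ[d; MIN(h)→c](S) → 5
  γ[c; MAX(d)→b](γ[d; MIN(h)→c](S)) → 3
  γ[b; SUM(c)→f](γ[c; MAX(d)→b](γ[d; MIN(h)→c](S))) → 3

== RESULT ==
b | f
1 | 3
2 | 1
7 | 6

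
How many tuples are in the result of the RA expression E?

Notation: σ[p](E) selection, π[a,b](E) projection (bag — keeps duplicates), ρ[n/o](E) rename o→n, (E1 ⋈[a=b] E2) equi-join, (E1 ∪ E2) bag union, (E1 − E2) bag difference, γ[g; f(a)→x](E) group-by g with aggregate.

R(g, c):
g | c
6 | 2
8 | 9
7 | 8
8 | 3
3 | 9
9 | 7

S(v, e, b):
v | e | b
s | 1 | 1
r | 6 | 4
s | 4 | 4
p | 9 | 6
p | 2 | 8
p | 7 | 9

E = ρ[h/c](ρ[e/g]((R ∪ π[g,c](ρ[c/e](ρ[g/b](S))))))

Row counts bottom-up:
  R → 6
  S → 6
  ρ[g/b](S) → 6
  ρ[c/e](ρ[g/b](S)) → 6
  π[g,c](ρ[c/e](ρ[g/b](S))) → 6
  (R ∪ π[g,c](ρ[c/e](ρ[g/b](S)))) → 12
  ρ[e/g]((R ∪ π[g,c](ρ[c/e](ρ[g/b](S))))) → 12
  ρ[h/c](ρ[e/g]((R ∪ π[g,c](ρ[c/e](ρ[g/b](S)))))) → 12

|E| = 12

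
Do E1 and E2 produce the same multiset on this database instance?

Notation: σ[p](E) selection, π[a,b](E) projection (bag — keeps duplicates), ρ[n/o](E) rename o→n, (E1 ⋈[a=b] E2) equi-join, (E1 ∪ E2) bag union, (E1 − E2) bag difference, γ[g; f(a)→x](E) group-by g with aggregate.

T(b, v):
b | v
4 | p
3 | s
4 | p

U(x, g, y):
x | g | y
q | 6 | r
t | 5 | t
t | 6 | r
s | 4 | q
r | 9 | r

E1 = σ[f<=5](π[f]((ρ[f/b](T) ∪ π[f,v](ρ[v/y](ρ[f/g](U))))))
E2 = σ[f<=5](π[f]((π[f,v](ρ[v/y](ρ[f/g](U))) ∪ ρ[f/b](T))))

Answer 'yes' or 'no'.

E1 row counts bottom-up:
  T → 3
  ρ[f/b](T) → 3
  U → 5
  ρ[f/g](U) → 5
  ρ[v/y](ρ[f/g](U)) → 5
  π[f,v](ρ[v/y](ρ[f/g](U))) → 5
  (ρ[f/b](T) ∪ π[f,v](ρ[v/y](ρ[f/g](U)))) → 8
  π[f]((ρ[f/b](T) ∪ π[f,v](ρ[v/y](ρ[f/g](U))))) → 8
  σ[f<=5](π[f]((ρ[f/b](T) ∪ π[f,v](ρ[v/y](ρ[f/g](U)))))) → 5
E2 row counts bottom-up:
  U → 5
  ρ[f/g](U) → 5
  ρ[v/y](ρ[f/g](U)) → 5
  π[f,v](ρ[v/y](ρ[f/g](U))) → 5
  T → 3
  ρ[f/b](T) → 3
  (π[f,v](ρ[v/y](ρ[f/g](U))) ∪ ρ[f/b](T)) → 8
  π[f]((π[f,v](ρ[v/y](ρ[f/g](U))) ∪ ρ[f/b](T))) → 8
  σ[f<=5](π[f]((π[f,v](ρ[v/y](ρ[f/g](U))) ∪ ρ[f/b](T)))) → 5

E1 and E2 produce the same multiset:
f
3
4
4
4
5

yes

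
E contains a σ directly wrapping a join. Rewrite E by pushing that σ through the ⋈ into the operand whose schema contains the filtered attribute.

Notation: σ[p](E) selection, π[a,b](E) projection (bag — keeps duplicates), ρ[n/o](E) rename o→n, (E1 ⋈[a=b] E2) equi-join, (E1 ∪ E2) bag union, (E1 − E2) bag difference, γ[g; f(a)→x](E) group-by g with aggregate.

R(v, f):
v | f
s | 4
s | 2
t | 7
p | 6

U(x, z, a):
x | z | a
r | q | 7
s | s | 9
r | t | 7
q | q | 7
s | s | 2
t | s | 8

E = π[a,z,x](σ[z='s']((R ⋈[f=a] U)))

σ filters on z, owned by the right side.
E' = π[a,z,x]((R ⋈[f=a] σ[z='s'](U)))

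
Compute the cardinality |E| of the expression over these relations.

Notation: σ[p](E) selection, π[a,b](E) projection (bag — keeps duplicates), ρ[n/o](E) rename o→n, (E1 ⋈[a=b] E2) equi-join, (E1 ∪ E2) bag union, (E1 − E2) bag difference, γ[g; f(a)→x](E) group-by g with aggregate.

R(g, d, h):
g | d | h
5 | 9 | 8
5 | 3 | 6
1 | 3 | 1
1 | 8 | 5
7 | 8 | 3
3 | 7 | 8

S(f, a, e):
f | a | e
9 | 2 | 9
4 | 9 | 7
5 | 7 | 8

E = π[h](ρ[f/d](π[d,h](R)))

Stepwise |·|:
  R → 6
  π[d,h](R) → 6
  ρ[f/d](π[d,h](R)) → 6
  π[h](ρ[f/d](π[d,h](R))) → 6

|E| = 6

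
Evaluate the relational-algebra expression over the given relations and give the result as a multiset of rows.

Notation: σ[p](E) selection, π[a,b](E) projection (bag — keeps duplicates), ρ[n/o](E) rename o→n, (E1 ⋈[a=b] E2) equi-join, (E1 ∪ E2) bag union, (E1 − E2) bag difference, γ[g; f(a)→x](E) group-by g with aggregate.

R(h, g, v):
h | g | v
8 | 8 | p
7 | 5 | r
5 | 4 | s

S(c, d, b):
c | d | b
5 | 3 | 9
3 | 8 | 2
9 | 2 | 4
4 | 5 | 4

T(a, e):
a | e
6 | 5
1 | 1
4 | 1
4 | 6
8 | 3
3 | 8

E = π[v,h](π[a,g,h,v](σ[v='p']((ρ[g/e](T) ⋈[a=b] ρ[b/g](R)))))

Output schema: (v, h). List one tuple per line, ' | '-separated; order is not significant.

Row counts bottom-up:
  T → 6
  ρ[g/e](T) → 6
  R → 3
  ρ[b/g](R) → 3
  (ρ[g/e](T) ⋈[a=b] ρ[b/g](R)) → 3
  σ[v='p']((ρ[g/e](T) ⋈[a=b] ρ[b/g](R))) → 1
  π[a,g,h,v](σ[v='p']((ρ[g/e](T) ⋈[a=b] ρ[b/g](R)))) → 1
  π[v,h](π[a,g,h,v](σ[v='p']((ρ[g/e](T) ⋈[a=b] ρ[b/g](R))))) → 1

== RESULT ==
v | h
p | 8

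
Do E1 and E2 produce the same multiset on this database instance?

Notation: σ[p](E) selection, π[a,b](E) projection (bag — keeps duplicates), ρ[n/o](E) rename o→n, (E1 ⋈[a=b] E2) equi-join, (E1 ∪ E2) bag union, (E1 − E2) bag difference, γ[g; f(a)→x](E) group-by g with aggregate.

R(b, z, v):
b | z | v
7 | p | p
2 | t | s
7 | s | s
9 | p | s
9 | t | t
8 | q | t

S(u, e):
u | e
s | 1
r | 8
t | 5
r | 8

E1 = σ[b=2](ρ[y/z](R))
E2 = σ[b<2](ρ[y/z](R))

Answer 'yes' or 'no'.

E1 subexpression sizes:
  R → 6
  ρ[y/z](R) → 6
  σ[b=2](ρ[y/z](R)) → 1
E2 subexpression sizes:
  R → 6
  ρ[y/z](R) → 6
  σ[b<2](ρ[y/z](R)) → 0

E1 result:
b | y | v
2 | t | s
E2 result:
b | y | v
(0 rows)
Witness: (2, 't', 's') appears 1× in E1 but 0× in E2.

no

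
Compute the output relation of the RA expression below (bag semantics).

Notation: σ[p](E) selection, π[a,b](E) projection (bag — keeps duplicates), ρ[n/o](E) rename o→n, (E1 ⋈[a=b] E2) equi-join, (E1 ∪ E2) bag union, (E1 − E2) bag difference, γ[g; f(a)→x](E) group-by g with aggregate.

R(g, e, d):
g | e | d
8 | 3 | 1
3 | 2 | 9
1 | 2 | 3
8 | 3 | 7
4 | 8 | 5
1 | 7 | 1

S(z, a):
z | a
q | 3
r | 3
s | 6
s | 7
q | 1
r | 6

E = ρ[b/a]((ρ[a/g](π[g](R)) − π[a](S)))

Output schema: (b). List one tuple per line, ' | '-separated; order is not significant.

Stepwise |·|:
  R → 6
  π[g](R) → 6
  ρ[a/g](π[g](R)) → 6
  S → 6
  π[a](S) → 6
  (ρ[a/g](π[g](R)) − π[a](S)) → 4
  ρ[b/a]((ρ[a/g](π[g](R)) − π[a](S))) → 4

== RESULT ==
b
1
4
8
8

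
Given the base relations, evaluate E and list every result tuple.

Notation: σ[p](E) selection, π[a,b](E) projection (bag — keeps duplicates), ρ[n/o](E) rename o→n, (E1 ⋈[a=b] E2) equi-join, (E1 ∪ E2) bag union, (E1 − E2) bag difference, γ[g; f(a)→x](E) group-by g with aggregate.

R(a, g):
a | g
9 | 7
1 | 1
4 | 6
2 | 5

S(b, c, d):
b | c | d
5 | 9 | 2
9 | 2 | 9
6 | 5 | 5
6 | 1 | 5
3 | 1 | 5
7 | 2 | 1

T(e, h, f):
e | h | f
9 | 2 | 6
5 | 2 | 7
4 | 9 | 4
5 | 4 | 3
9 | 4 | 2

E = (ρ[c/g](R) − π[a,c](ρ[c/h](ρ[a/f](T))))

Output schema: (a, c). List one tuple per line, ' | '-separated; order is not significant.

Row counts bottom-up:
  R → 4
  ρ[c/g](R) → 4
  T → 5
  ρ[a/f](T) → 5
  ρ[c/h](ρ[a/f](T)) → 5
  π[a,c](ρ[c/h](ρ[a/f](T))) → 5
  (ρ[c/g](R) − π[a,c](ρ[c/h](ρ[a/f](T)))) → 4

== RESULT ==
a | c
1 | 1
2 | 5
4 | 6
9 | 7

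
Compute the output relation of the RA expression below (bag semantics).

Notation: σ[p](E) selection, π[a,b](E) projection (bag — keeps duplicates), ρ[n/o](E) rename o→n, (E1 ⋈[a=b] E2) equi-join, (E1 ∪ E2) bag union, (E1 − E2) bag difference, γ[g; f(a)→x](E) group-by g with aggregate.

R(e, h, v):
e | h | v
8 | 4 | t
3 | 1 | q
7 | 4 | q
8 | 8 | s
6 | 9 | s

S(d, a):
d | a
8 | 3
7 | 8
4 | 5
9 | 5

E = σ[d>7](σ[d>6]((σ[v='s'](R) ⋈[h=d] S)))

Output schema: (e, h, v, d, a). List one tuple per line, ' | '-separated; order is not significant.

Stepwise |·|:
  R → 5
  σ[v='s'](R) → 2
  S → 4
  (σ[v='s'](R) ⋈[h=d] S) → 2
  σ[d>6]((σ[v='s'](R) ⋈[h=d] S)) → 2
  σ[d>7](σ[d>6]((σ[v='s'](R) ⋈[h=d] S))) → 2

== RESULT ==
e | h | v | d | a
6 | 9 | s | 9 | 5
8 | 8 | s | 8 | 3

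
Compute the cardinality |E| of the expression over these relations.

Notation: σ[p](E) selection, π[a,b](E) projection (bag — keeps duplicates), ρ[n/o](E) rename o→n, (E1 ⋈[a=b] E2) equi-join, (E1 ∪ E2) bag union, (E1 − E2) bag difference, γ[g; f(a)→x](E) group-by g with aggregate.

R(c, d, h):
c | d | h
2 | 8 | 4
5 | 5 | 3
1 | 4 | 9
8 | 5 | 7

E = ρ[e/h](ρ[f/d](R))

Per-node cardinality:
  R → 4
  ρ[f/d](R) → 4
  ρ[e/h](ρ[f/d](R)) → 4

|E| = 4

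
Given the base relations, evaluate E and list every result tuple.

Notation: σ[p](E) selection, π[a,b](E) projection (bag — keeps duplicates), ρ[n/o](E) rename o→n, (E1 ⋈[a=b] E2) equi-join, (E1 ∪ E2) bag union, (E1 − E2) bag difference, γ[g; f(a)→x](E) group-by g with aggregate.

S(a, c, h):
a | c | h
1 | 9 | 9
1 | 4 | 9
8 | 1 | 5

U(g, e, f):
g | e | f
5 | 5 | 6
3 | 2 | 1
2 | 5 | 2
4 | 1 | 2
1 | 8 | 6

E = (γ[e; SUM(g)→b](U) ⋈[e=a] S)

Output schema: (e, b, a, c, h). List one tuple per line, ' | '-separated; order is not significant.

Row counts bottom-up:
  U → 5
  γ[e; SUM(g)→b](U) → 4
  S → 3
  (γ[e; SUM(g)→b](U) ⋈[e=a] S) → 3

== RESULT ==
e | b | a | c | h
1 | 4 | 1 | 4 | 9
1 | 4 | 1 | 9 | 9
8 | 1 | 8 | 1 | 5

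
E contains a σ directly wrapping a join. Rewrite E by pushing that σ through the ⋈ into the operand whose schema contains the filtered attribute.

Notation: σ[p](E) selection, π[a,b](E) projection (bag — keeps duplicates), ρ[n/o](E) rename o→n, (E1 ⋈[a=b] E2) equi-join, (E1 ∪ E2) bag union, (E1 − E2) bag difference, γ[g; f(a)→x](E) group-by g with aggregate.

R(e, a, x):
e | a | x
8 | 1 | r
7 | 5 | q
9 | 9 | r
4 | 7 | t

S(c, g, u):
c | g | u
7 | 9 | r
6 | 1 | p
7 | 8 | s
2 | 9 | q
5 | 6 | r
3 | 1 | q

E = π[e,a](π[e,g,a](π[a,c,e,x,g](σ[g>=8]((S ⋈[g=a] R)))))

σ filters on g, owned by the left side.
E' = π[e,a](π[e,g,a](π[a,c,e,x,g]((σ[g>=8](S) ⋈[g=a] R))))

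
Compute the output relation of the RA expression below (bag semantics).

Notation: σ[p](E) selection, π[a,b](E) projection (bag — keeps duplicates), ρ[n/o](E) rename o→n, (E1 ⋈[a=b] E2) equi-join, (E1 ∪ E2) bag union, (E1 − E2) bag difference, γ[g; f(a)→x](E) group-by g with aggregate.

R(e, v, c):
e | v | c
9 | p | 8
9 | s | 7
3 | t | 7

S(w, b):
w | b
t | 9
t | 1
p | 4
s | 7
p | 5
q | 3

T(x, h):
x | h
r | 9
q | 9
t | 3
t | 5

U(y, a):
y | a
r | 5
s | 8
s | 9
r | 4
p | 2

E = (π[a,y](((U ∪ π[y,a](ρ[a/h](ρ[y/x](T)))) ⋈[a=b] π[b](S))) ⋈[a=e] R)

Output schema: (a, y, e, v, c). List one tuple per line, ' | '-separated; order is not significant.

Row counts bottom-up:
  U → 5
  T → 4
  ρ[y/x](T) → 4
  ρ[a/h](ρ[y/x](T)) → 4
  π[y,a](ρ[a/h](ρ[y/x](T))) → 4
  (U ∪ π[y,a](ρ[a/h](ρ[y/x](T)))) → 9
  S → 6
  π[b](S) → 6
  ((U ∪ π[y,a](ρ[a/h](ρ[y/x](T)))) ⋈[a=b] π[b](S)) → 7
  π[a,y](((U ∪ π[y,a](ρ[a/h](ρ[y/x](T)))) ⋈[a=b] π[b](S))) → 7
  R → 3
  (π[a,y](((U ∪ π[y,a](ρ[a/h](ρ[y/x](T)))) ⋈[a=b] π[b](S))) ⋈[a=e] R) → 7

== RESULT ==
a | y | e | v | c
3 | t | 3 | t | 7
9 | q | 9 | p | 8
9 | q | 9 | s | 7
9 | r | 9 | p | 8
9 | r | 9 | s | 7
9 | s | 9 | p | 8
9 | s | 9 | s | 7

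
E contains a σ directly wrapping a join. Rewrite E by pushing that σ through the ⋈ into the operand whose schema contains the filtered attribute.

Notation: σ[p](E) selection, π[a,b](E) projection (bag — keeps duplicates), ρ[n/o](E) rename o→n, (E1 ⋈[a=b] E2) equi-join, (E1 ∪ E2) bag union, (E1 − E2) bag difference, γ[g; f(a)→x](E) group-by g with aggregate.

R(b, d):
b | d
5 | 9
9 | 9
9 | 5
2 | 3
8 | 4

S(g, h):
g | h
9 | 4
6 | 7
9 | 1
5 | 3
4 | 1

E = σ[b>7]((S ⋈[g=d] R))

σ filters on b, owned by the right side.
E' = (S ⋈[g=d] σ[b>7](R))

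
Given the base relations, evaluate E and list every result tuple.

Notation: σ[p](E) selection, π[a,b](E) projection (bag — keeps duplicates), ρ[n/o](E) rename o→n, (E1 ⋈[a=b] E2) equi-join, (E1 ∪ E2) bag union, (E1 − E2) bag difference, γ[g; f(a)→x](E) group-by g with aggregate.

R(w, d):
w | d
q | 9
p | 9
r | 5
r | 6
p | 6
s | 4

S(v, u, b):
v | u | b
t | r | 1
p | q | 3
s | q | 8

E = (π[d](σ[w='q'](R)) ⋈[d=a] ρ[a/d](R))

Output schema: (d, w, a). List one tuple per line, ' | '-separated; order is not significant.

Stepwise |·|:
  R → 6
  σ[w='q'](R) → 1
  π[d](σ[w='q'](R)) → 1
  R → 6
  ρ[a/d](R) → 6
  (π[d](σ[w='q'](R)) ⋈[d=a] ρ[a/d](R)) → 2

== RESULT ==
d | w | a
9 | p | 9
9 | q | 9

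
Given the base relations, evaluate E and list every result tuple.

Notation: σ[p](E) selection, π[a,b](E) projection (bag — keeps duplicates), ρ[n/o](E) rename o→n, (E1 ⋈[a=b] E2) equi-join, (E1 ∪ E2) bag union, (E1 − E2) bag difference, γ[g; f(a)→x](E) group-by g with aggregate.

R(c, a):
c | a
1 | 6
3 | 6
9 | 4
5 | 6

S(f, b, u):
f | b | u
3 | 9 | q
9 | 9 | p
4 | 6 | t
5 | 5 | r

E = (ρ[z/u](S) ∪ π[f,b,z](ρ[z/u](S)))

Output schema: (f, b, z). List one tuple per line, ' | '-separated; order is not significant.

Row counts bottom-up:
  S → 4
  ρ[z/u](S) → 4
  S → 4
  ρ[z/u](S) → 4
  π[f,b,z](ρ[z/u](S)) → 4
  (ρ[z/u](S) ∪ π[f,b,z](ρ[z/u](S))) → 8

== RESULT ==
f | b | z
3 | 9 | q
3 | 9 | q
4 | 6 | t
4 | 6 | t
5 | 5 | r
5 | 5 | r
9 | 9 | p
9 | 9 | p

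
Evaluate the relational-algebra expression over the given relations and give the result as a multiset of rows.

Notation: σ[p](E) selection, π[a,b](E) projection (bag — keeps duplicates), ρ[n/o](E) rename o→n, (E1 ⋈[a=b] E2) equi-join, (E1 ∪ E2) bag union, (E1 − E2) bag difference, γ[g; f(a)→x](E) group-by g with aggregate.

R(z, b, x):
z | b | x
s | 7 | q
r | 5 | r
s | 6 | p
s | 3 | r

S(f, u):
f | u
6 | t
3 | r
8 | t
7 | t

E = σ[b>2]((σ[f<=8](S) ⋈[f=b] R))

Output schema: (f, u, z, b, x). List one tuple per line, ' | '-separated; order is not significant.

Row counts bottom-up:
  S → 4
  σ[f<=8](S) → 4
  R → 4
  (σ[f<=8](S) ⋈[f=b] R) → 3
  σ[b>2]((σ[f<=8](S) ⋈[f=b] R)) → 3

== RESULT ==
f | u | z | b | x
3 | r | s | 3 | r
6 | t | s | 6 | p
7 | t | s | 7 | q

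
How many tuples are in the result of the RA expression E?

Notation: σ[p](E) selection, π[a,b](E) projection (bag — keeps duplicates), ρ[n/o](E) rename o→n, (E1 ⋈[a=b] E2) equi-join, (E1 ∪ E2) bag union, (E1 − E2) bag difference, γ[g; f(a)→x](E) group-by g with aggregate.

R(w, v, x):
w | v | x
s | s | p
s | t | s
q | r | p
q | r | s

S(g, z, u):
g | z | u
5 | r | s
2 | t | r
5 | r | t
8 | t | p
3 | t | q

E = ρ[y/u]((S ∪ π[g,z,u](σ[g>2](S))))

Subexpression sizes:
  S → 5
  S → 5
  σ[g>2](S) → 4
  π[g,z,u](σ[g>2](S)) → 4
  (S ∪ π[g,z,u](σ[g>2](S))) → 9
  ρ[y/u]((S ∪ π[g,z,u](σ[g>2](S)))) → 9

|E| = 9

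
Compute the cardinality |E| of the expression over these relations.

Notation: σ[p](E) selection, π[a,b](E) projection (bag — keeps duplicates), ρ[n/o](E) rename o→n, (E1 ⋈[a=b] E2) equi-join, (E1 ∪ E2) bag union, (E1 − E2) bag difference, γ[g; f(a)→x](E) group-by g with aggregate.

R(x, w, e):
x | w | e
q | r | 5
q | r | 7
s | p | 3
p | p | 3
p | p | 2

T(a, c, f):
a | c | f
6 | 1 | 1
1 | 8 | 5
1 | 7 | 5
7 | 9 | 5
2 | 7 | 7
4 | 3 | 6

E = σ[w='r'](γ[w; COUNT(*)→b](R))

Row counts bottom-up:
  R → 5
  γ[w; COUNT(*)→b](R) → 2
  σ[w='r'](γ[w; COUNT(*)→b](R)) → 1

|E| = 1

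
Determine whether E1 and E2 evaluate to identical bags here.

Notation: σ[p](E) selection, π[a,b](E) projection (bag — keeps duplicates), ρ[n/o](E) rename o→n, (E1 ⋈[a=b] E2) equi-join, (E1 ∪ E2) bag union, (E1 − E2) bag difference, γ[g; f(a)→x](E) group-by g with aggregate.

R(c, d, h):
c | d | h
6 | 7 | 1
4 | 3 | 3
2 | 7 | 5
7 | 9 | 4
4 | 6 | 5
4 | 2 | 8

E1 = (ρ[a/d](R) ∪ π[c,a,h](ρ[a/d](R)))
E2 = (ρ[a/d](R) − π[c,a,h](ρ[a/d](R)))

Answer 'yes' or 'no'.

E1 stepwise |·|:
  R → 6
  ρ[a/d](R) → 6
  R → 6
  ρ[a/d](R) → 6
  π[c,a,h](ρ[a/d](R)) → 6
  (ρ[a/d](R) ∪ π[c,a,h](ρ[a/d](R))) → 12
E2 stepwise |·|:
  R → 6
  ρ[a/d](R) → 6
  R → 6
  ρ[a/d](R) → 6
  π[c,a,h](ρ[a/d](R)) → 6
  (ρ[a/d](R) − π[c,a,h](ρ[a/d](R))) → 0

E1 result:
c | a | h
2 | 7 | 5
2 | 7 | 5
4 | 2 | 8
4 | 2 | 8
4 | 3 | 3
4 | 3 | 3
4 | 6 | 5
4 | 6 | 5
6 | 7 | 1
6 | 7 | 1
7 | 9 | 4
7 | 9 | 4
E2 result:
c | a | h
(0 rows)
Witness: (7, 9, 4) appears 2× in E1 but 0× in E2.

no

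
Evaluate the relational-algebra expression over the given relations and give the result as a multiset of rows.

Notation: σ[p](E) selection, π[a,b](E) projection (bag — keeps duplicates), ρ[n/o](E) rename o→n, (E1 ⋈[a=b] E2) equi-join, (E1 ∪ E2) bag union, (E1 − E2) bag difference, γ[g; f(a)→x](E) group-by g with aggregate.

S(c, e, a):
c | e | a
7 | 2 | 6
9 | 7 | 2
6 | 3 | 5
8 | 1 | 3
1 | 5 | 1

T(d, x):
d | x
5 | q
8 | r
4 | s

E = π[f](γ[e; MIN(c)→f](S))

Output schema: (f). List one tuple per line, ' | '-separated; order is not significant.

Per-node cardinality:
  S → 5
  γ[e; MIN(c)→f](S) → 5
  π[f](γ[e; MIN(c)→f](S)) → 5

== RESULT ==
f
1
6
7
8
9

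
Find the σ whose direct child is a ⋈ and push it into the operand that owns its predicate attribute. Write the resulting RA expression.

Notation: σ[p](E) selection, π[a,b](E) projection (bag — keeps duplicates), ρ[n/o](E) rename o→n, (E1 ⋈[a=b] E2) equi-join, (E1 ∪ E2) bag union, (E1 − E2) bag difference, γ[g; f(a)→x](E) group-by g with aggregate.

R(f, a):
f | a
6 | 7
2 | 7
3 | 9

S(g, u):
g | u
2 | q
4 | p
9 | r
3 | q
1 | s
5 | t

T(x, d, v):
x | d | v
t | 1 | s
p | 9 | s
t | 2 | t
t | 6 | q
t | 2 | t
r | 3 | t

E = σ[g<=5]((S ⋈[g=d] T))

σ filters on g, owned by the left side.
E' = (σ[g<=5](S) ⋈[g=d] T)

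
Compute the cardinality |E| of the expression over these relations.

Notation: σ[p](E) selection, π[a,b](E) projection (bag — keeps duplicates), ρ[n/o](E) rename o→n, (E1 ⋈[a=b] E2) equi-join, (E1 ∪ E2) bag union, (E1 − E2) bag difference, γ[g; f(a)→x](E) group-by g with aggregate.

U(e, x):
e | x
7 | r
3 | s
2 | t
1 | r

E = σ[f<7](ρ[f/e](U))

Stepwise |·|:
  U → 4
  ρ[f/e](U) → 4
  σ[f<7](ρ[f/e](U)) → 3

|E| = 3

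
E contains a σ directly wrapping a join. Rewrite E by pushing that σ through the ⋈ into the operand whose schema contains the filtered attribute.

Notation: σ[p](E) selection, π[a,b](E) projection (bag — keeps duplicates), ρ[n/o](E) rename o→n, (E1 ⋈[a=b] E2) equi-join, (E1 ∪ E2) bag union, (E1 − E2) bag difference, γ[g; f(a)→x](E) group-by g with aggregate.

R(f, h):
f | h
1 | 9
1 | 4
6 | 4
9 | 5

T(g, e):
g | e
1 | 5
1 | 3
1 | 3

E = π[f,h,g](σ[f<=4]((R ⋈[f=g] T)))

σ filters on f, owned by the left side.
E' = π[f,h,g]((σ[f<=4](R) ⋈[f=g] T))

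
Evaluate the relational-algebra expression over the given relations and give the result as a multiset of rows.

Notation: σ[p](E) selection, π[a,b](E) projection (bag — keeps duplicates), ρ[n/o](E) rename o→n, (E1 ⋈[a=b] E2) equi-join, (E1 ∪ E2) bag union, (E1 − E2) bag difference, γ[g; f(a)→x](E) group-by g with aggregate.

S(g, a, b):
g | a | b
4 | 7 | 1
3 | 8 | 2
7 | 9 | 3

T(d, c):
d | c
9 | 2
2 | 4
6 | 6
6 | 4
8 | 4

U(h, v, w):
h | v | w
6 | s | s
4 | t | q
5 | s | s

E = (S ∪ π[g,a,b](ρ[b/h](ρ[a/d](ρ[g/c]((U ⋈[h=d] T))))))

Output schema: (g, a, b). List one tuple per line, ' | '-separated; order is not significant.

Stepwise |·|:
  S → 3
  U → 3
  T → 5
  (U ⋈[h=d] T) → 2
  ρ[g/c]((U ⋈[h=d] T)) → 2
  ρ[a/d](ρ[g/c]((U ⋈[h=d] T))) → 2
  ρ[b/h](ρ[a/d](ρ[g/c]((U ⋈[h=d] T)))) → 2
  π[g,a,b](ρ[b/h](ρ[a/d](ρ[g/c]((U ⋈[h=d] T))))) → 2
  (S ∪ π[g,a,b](ρ[b/h](ρ[a/d](ρ[g/c]((U ⋈[h=d] T)))))) → 5

== RESULT ==
g | a | b
3 | 8 | 2
4 | 6 | 6
4 | 7 | 1
6 | 6 | 6
7 | 9 | 3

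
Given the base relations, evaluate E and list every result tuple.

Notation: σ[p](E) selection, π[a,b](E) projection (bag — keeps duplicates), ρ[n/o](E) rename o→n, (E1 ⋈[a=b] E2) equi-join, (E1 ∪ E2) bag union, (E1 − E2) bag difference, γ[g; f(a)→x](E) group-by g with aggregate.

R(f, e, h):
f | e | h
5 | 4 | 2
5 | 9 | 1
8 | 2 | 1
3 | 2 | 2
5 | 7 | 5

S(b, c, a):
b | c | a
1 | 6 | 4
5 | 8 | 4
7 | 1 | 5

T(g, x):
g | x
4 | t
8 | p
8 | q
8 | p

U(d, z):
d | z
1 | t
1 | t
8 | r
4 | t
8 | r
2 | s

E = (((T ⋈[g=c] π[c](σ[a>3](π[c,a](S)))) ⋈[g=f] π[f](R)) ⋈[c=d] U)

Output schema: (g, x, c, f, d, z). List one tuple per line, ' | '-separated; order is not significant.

Subexpression sizes:
  T → 4
  S → 3
  π[c,a](S) → 3
  σ[a>3](π[c,a](S)) → 3
  π[c](σ[a>3](π[c,a](S))) → 3
  (T ⋈[g=c] π[c](σ[a>3](π[c,a](S)))) → 3
  R → 5
  π[f](R) → 5
  ((T ⋈[g=c] π[c](σ[a>3](π[c,a](S)))) ⋈[g=f] π[f](R)) → 3
  U → 6
  (((T ⋈[g=c] π[c](σ[a>3](π[c,a](S)))) ⋈[g=f] π[f](R)) ⋈[c=d] U) → 6

== RESULT ==
g | x | c | f | d | z
8 | p | 8 | 8 | 8 | r
8 | p | 8 | 8 | 8 | r
8 | p | 8 | 8 | 8 | r
8 | p | 8 | 8 | 8 | r
8 | q | 8 | 8 | 8 | r
8 | q | 8 | 8 | 8 | r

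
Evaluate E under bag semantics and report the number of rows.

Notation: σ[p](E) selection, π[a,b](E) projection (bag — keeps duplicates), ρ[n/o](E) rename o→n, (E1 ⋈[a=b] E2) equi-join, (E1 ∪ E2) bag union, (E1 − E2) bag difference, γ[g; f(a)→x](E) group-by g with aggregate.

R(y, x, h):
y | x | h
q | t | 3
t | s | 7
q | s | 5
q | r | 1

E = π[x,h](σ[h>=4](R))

Per-node cardinality:
  R → 4
  σ[h>=4](R) → 2
  π[x,h](σ[h>=4](R)) → 2

|E| = 2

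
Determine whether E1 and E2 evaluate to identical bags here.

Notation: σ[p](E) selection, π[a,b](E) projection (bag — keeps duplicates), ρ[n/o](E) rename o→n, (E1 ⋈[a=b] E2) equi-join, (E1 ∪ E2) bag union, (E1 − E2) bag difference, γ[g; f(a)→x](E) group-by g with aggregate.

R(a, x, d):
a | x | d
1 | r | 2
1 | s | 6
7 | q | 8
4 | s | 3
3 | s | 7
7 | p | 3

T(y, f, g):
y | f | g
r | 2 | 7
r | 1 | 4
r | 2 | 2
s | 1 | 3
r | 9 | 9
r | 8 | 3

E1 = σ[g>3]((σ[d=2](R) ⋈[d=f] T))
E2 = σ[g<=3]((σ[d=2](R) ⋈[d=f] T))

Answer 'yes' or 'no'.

E1 subexpression sizes:
  R → 6
  σ[d=2](R) → 1
  T → 6
  (σ[d=2](R) ⋈[d=f] T) → 2
  σ[g>3]((σ[d=2](R) ⋈[d=f] T)) → 1
E2 subexpression sizes:
  R → 6
  σ[d=2](R) → 1
  T → 6
  (σ[d=2](R) ⋈[d=f] T) → 2
  σ[g<=3]((σ[d=2](R) ⋈[d=f] T)) → 1

E1 result:
a | x | d | y | f | g
1 | r | 2 | r | 2 | 7
E2 result:
a | x | d | y | f | g
1 | r | 2 | r | 2 | 2
Witness: (1, 'r', 2, 'r', 2, 7) appears 1× in E1 but 0× in E2.

no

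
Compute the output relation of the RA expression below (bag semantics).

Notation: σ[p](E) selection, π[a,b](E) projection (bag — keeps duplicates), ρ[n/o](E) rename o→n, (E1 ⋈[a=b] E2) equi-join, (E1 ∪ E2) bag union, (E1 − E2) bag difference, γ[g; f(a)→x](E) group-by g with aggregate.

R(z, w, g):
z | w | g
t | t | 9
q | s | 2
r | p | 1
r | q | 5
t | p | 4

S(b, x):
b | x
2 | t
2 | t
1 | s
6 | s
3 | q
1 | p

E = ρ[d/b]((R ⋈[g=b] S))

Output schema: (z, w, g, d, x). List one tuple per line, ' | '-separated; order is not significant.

Subexpression sizes:
  R → 5
  S → 6
  (R ⋈[g=b] S) → 4
  ρ[d/b]((R ⋈[g=b] S)) → 4

== RESULT ==
z | w | g | d | x
q | s | 2 | 2 | t
q | s | 2 | 2 | t
r | p | 1 | 1 | p
r | p | 1 | 1 | s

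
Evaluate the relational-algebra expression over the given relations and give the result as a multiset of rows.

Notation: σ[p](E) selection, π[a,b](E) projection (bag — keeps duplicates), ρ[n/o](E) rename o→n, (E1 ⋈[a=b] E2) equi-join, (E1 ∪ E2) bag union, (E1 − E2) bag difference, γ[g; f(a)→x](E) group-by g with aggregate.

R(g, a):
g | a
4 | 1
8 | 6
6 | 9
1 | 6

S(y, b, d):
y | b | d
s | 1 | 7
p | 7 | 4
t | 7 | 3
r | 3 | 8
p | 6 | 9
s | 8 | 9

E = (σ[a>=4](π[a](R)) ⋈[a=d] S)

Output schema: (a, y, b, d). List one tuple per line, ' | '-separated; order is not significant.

Per-node cardinality:
  R → 4
  π[a](R) → 4
  σ[a>=4](π[a](R)) → 3
  S → 6
  (σ[a>=4](π[a](R)) ⋈[a=d] S) → 2

== RESULT ==
a | y | b | d
9 | p | 6 | 9
9 | s | 8 | 9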